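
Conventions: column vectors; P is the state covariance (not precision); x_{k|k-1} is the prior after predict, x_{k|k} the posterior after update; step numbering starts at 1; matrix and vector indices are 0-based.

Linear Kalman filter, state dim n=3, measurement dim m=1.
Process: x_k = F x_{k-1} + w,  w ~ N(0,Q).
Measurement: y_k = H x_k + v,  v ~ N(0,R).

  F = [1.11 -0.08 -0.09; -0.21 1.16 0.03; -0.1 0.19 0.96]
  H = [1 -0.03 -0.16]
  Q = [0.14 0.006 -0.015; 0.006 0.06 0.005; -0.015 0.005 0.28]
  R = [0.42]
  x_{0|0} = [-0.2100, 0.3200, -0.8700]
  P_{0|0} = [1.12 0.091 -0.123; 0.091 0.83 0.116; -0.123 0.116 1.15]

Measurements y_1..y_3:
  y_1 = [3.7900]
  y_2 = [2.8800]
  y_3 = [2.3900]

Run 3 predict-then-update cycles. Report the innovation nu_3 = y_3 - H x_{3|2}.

step 1: x^-=[-0.1804, 0.3892, -0.7534]  P^-=[1.5447 -0.2353 -0.3744; -0.2353 1.1926 0.3854; -0.3744 0.3854 1.4435]  S=[2.1403]  K=[0.7530; -0.1555; -0.2883]  nu=[3.8615]  x^+=[2.7273, -0.2111, -1.8665]  P^+=[0.3311 0.0152 0.0901; 0.0152 1.1408 0.2895; 0.0901 0.2895 1.2656]
step 2: x^-=[3.2121, -0.8736, -2.1047]  P^-=[0.5490 -0.1868 -0.1055; -0.1868 1.6224 0.6030; -0.1055 0.6030 1.5786]  S=[1.0616]  K=[0.5383; -0.3127; -0.3543]  nu=[-0.6951]  x^+=[2.8380, -0.6563, -1.8584]  P^+=[0.2414 -0.0081 0.0970; -0.0081 1.5186 0.4854; 0.0970 0.4854 1.4454]
step 3: x^-=[3.3699, -1.4130, -2.1926]  P^-=[0.4479 -0.2524 -0.1329; -0.2524 2.1519 0.9112; -0.1329 0.9112 1.8280]  S=[0.9830]  K=[0.4849; -0.4708; -0.4605]  nu=[-1.3731]  x^+=[2.7040, -0.7666, -1.5603]  P^+=[0.2167 -0.0280 0.0867; -0.0280 1.9340 0.6980; 0.0867 0.6980 1.6196]

innov = [-1.3731]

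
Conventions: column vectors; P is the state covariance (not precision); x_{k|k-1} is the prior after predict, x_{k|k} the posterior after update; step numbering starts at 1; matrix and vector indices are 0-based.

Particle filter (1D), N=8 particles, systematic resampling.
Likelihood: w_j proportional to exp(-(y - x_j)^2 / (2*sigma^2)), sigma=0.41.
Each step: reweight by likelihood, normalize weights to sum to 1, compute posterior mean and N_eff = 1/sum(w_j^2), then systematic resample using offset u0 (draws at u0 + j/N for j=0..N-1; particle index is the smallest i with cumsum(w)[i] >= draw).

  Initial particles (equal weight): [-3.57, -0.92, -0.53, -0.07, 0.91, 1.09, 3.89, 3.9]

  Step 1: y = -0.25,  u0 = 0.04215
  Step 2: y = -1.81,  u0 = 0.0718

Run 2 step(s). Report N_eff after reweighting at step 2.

step 1: w=[0.0000, 0.1325, 0.3987, 0.4572, 0.0092, 0.0024, 0.0000, 0.0000]  mean=-0.3542  Neff=2.5930  idx=[1, 2, 2, 2, 3, 3, 3, 3]
step 2: w=[0.8018, 0.0647, 0.0647, 0.0647, 0.0010, 0.0010, 0.0010, 0.0010]  mean=-0.8408  Neff=1.5258  idx=[0, 0, 0, 0, 0, 0, 1, 3]

N_eff = 1.5258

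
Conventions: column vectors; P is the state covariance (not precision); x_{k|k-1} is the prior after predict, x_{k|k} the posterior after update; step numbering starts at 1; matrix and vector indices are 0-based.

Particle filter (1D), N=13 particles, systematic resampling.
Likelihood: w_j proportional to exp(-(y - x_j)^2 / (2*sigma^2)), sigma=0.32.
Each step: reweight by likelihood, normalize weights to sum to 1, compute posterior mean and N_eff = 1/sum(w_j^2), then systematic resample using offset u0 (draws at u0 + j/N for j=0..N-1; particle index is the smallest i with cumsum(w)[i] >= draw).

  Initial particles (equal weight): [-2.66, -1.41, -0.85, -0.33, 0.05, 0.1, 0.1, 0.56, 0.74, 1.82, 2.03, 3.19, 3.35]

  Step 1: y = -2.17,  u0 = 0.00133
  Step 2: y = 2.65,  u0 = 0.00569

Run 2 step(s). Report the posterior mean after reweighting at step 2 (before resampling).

step 1: w=[0.8382, 0.1613, 0.0005, 0.0000, 0.0000, 0.0000, 0.0000, 0.0000, 0.0000, 0.0000, 0.0000, 0.0000, 0.0000]  mean=-2.4574  Neff=1.3726  idx=[0, 0, 0, 0, 0, 0, 0, 0, 0, 0, 0, 1, 1]
step 2: w=[0.0000, 0.0000, 0.0000, 0.0000, 0.0000, 0.0000, 0.0000, 0.0000, 0.0000, 0.0000, 0.0000, 0.5000, 0.5000]  mean=-1.4100  Neff=2.0000  idx=[11, 11, 11, 11, 11, 11, 11, 12, 12, 12, 12, 12, 12]

post_mean = -1.4100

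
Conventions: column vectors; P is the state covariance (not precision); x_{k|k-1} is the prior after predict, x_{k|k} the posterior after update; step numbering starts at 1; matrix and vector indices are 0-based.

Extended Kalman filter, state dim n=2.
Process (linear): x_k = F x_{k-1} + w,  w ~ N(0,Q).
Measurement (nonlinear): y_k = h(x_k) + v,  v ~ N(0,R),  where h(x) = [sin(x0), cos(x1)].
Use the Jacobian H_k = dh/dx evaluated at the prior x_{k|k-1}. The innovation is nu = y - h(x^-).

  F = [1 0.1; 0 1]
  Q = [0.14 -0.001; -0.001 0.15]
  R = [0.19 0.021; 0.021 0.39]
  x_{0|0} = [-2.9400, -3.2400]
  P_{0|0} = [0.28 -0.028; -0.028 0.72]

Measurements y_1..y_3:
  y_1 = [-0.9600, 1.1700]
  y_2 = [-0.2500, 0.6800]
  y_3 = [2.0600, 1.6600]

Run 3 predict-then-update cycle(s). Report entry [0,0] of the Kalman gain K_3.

K[0,0] = -0.5874

step 1: x^-=[-3.2640, -3.2400]  P^-=[0.4216 0.0430; 0.0430 0.8700]  H_jac=[-0.9925 0.0000; 0.0000 -0.0982]  S=[0.6053 0.0252; 0.0252 0.3984]  K=[-0.6927 0.0332; -0.0617 -0.2106]  nu=[-1.0821, 2.1652]  x^+=[-2.4426, -3.6293]  P^+=[0.1319 0.0163; 0.0163 0.8494]
step 2: x^-=[-2.8055, -3.6293]  P^-=[0.2836 0.1002; 0.1002 0.9994]  H_jac=[-0.9441 0.0000; 0.0000 -0.4686]  S=[0.4428 0.0653; 0.0653 0.6094]  K=[-0.6029 -0.0124; -0.1019 -0.7575]  nu=[0.0798, 1.5634]  x^+=[-2.8730, -4.8217]  P^+=[0.1216 0.0374; 0.0374 0.6350]
step 3: x^-=[-3.3552, -4.8217]  P^-=[0.2754 0.0999; 0.0999 0.7850]  H_jac=[-0.9773 0.0000; 0.0000 -0.9940]  S=[0.4531 0.1180; 0.1180 1.1657]  K=[-0.5874 -0.0257; -0.0421 -0.6652]  nu=[1.8480, 1.5510]  x^+=[-4.4806, -5.9312]  P^+=[0.1148 0.0225; 0.0225 0.2619]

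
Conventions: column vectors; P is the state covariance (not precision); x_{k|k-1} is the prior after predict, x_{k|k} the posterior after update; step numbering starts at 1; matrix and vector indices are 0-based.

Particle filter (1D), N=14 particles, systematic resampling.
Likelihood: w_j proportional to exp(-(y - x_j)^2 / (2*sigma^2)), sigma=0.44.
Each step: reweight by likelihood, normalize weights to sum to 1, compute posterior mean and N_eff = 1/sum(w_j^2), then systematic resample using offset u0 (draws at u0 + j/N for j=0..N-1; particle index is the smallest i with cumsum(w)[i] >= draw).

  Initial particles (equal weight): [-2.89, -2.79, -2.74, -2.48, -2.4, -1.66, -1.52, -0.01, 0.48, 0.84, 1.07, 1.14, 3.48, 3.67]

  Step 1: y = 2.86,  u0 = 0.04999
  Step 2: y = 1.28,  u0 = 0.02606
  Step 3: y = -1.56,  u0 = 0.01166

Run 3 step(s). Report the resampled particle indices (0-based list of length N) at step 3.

resampled_idx = [0, 1, 2, 2, 3, 4, 5, 6, 7, 8, 9, 10, 11, 12]

step 1: w=[0.0000, 0.0000, 0.0000, 0.0000, 0.0000, 0.0000, 0.0000, 0.0000, 0.0000, 0.0000, 0.0005, 0.0009, 0.6676, 0.3310]  mean=3.5396  Neff=1.8008  idx=[12, 12, 12, 12, 12, 12, 12, 12, 12, 13, 13, 13, 13, 13]
step 2: w=[0.1050, 0.1050, 0.1050, 0.1050, 0.1050, 0.1050, 0.1050, 0.1050, 0.1050, 0.0110, 0.0110, 0.0110, 0.0110, 0.0110]  mean=3.4905  Neff=10.0207  idx=[0, 0, 1, 2, 2, 3, 4, 5, 5, 6, 7, 7, 8, 9]
step 3: w=[0.0769, 0.0769, 0.0769, 0.0769, 0.0769, 0.0769, 0.0769, 0.0769, 0.0769, 0.0769, 0.0769, 0.0769, 0.0769, 0.0005]  mean=3.4801  Neff=13.0129  idx=[0, 1, 2, 2, 3, 4, 5, 6, 7, 8, 9, 10, 11, 12]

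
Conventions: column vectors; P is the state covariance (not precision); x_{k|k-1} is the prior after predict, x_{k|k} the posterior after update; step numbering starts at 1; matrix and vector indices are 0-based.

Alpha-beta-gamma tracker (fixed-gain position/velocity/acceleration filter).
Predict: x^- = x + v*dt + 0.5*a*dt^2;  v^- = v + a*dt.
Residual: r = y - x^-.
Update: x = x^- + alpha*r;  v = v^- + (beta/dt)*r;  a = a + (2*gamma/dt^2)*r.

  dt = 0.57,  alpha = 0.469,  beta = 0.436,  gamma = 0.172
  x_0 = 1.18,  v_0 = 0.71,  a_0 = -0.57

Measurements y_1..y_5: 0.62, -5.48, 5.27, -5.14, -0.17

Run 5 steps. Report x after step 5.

x_post = -2.0798

step 1: x_pred=1.4921  r=-0.8721  x^+=1.0831  v^+=-0.2820  a^+=-1.4934
step 2: x_pred=0.6798  r=-6.1598  x^+=-2.2092  v^+=-5.8449  a^+=-8.0152
step 3: x_pred=-6.8428  r=12.1128  x^+=-1.1619  v^+=-1.1483  a^+=4.8097
step 4: x_pred=-1.0351  r=-4.1049  x^+=-2.9603  v^+=-1.5467  a^+=0.4635
step 5: x_pred=-3.7666  r=3.5966  x^+=-2.0798  v^+=1.4686  a^+=4.2715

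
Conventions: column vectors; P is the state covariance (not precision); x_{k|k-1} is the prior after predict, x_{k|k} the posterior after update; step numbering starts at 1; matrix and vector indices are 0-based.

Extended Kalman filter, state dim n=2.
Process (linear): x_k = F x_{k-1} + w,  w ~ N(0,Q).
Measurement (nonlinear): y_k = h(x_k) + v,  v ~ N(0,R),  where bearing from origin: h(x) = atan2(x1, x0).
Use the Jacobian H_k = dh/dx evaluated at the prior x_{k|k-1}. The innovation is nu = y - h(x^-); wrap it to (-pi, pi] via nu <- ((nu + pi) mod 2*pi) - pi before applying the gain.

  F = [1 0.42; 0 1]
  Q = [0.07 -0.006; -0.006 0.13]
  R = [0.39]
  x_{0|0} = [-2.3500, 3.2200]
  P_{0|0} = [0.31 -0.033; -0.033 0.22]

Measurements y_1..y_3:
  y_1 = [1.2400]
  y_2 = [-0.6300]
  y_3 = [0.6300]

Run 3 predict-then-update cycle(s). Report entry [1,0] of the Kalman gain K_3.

K[1,0] = 0.0485

step 1: x^-=[-0.9976, 3.2200]  P^-=[0.3911 0.0534; 0.0534 0.3500]  H_jac=[-0.2834 -0.0878]  S=[0.4268]  K=[-0.2707; -0.1075]  nu=[-0.6312]  x^+=[-0.8267, 3.2878]  P^+=[0.3598 0.0410; 0.0410 0.3451]
step 2: x^-=[0.5541, 3.2878]  P^-=[0.5251 0.1799; 0.1799 0.4751]  H_jac=[-0.2958 0.0498]  S=[0.4318]  K=[-0.3389; -0.0684]  nu=[-2.0338]  x^+=[1.2434, 3.4269]  P^+=[0.4755 0.1699; 0.1699 0.4731]
step 3: x^-=[2.6827, 3.4269]  P^-=[0.7717 0.3626; 0.3626 0.6031]  H_jac=[-0.1809 0.1416]  S=[0.4088]  K=[-0.2159; 0.0485]  nu=[-0.2766]  x^+=[2.7424, 3.4135]  P^+=[0.7526 0.3669; 0.3669 0.6021]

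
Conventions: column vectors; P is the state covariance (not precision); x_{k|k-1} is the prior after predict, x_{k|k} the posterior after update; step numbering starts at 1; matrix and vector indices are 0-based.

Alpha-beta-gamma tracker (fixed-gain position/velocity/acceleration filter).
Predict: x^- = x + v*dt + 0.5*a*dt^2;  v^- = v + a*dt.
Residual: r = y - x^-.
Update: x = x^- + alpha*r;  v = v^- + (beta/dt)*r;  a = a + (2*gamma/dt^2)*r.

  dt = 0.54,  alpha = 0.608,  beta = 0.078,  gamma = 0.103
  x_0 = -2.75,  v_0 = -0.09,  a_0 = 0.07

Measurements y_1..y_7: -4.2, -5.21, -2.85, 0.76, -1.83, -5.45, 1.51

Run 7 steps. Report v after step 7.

step 1: x_pred=-2.7884  r=-1.4116  x^+=-3.6467  v^+=-0.2561  a^+=-0.9272
step 2: x_pred=-3.9201  r=-1.2899  x^+=-4.7044  v^+=-0.9431  a^+=-1.8384
step 3: x_pred=-5.4817  r=2.6317  x^+=-3.8816  v^+=-1.5557  a^+=0.0207
step 4: x_pred=-4.7187  r=5.4787  x^+=-1.3877  v^+=-0.7532  a^+=3.8911
step 5: x_pred=-1.2270  r=-0.6030  x^+=-1.5936  v^+=1.2609  a^+=3.4652
step 6: x_pred=-0.4075  r=-5.0425  x^+=-3.4733  v^+=2.4038  a^+=-0.0971
step 7: x_pred=-2.1895  r=3.6995  x^+=0.0598  v^+=2.8857  a^+=2.5164

v_post = 2.8857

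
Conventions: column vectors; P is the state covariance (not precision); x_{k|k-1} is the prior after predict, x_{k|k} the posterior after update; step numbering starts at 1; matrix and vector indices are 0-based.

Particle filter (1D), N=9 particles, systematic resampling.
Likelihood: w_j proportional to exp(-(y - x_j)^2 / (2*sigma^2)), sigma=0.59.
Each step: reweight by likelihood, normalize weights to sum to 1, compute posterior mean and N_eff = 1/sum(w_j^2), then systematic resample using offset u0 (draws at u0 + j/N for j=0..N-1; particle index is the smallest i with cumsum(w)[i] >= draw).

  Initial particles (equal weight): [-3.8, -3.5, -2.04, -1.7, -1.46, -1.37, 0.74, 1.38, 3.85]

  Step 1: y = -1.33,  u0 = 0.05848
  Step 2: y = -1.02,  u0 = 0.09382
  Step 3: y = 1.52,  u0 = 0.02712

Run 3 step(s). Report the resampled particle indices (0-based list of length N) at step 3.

resampled_idx = [2, 3, 4, 5, 6, 6, 7, 7, 8]

step 1: w=[0.0000, 0.0004, 0.1476, 0.2502, 0.2973, 0.3039, 0.0006, 0.0000, 0.0000]  mean=-1.5777  Neff=3.7724  idx=[2, 3, 3, 3, 4, 4, 5, 5, 5]
step 2: w=[0.0387, 0.0888, 0.0888, 0.0888, 0.1306, 0.1306, 0.1446, 0.1446, 0.1446]  mean=-1.5073  Neff=8.1979  idx=[1, 2, 4, 4, 5, 6, 7, 8, 8]
step 3: w=[0.0100, 0.0100, 0.0849, 0.0849, 0.0849, 0.1813, 0.1813, 0.1813, 0.1813]  mean=-1.3995  Neff=6.5219  idx=[2, 3, 4, 5, 6, 6, 7, 7, 8]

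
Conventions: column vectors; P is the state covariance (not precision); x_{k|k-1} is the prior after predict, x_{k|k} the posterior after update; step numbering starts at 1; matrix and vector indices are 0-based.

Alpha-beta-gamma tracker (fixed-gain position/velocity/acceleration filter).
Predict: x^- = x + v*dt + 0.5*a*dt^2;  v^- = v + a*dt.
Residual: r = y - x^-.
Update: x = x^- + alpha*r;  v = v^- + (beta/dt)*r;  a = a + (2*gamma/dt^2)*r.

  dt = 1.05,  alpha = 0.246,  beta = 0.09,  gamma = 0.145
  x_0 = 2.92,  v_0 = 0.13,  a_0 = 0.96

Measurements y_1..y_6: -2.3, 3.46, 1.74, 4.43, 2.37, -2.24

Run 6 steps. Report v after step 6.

v_post = -0.5211

step 1: x_pred=3.5857  r=-5.8857  x^+=2.1378  v^+=0.6335  a^+=-0.5882
step 2: x_pred=2.4788  r=0.9812  x^+=2.7202  v^+=0.1000  a^+=-0.3301
step 3: x_pred=2.6433  r=-0.9033  x^+=2.4211  v^+=-0.3240  a^+=-0.5677
step 4: x_pred=1.7680  r=2.6620  x^+=2.4228  v^+=-0.6918  a^+=0.1326
step 5: x_pred=1.7695  r=0.6005  x^+=1.9172  v^+=-0.5012  a^+=0.2905
step 6: x_pred=1.5511  r=-3.7911  x^+=0.6185  v^+=-0.5211  a^+=-0.7067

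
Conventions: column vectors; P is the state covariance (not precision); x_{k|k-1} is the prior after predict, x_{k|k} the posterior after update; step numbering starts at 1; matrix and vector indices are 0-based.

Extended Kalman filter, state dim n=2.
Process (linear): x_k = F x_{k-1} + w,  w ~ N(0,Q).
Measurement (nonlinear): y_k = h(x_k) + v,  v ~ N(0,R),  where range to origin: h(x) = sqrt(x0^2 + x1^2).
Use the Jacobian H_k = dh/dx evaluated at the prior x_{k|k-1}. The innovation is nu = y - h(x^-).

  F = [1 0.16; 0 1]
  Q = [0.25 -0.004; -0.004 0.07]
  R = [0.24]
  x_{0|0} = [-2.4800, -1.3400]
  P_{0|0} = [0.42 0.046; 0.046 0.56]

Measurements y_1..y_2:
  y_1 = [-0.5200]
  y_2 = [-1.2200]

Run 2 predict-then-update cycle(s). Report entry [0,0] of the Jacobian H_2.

H_jac[0,0] = -0.9975

step 1: x^-=[-2.6944, -1.3400]  P^-=[0.6991 0.1316; 0.1316 0.6300]  H_jac=[-0.8954 -0.4453]  S=[1.0303]  K=[-0.6644; -0.3867]  nu=[-3.5292]  x^+=[-0.3496, 0.0246]  P^+=[0.2443 -0.1331; -0.1331 0.4760]
step 2: x^-=[-0.3457, 0.0246]  P^-=[0.4639 -0.0609; -0.0609 0.5460]  H_jac=[-0.9975 0.0709]  S=[0.7129]  K=[-0.6551; 0.1396]  nu=[-1.5666]  x^+=[0.6806, -0.1940]  P^+=[0.1579 0.0043; 0.0043 0.5321]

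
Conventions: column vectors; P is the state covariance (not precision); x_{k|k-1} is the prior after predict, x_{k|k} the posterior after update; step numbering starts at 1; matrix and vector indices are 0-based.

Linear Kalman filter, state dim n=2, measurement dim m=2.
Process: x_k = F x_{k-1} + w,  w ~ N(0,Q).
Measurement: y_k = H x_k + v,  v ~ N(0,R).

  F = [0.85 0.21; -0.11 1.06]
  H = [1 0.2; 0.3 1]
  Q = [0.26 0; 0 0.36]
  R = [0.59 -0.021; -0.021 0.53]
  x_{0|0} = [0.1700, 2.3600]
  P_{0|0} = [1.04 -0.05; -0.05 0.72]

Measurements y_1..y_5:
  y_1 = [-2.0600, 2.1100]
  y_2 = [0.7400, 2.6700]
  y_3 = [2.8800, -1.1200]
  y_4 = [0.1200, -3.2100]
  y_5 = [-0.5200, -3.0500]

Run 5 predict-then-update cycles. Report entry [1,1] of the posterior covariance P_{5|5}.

step 1: x^-=[0.6401, 2.4829]  P^-=[1.0253 0.0191; 0.0191 1.1932]  S=[1.6707 0.5455; 0.5455 1.8270]  K=[0.6178 -0.0056; -0.0665 0.6761]  nu=[-3.1967, -0.5649]  x^+=[-1.3317, 2.3134]  P^+=[0.3913 -0.1334; -0.1334 0.3997]
step 2: x^-=[-0.6462, 2.5987]  P^-=[0.5127 -0.0647; -0.0647 0.8450]  S=[1.1107 0.2333; 0.2333 1.3823]  K=[0.4525 -0.0119; -0.0327 0.6028]  nu=[0.8664, 0.2651]  x^+=[-0.2573, 2.7302]  P^+=[0.2876 -0.1021; -0.1021 0.3508]
step 3: x^-=[0.3547, 2.9223]  P^-=[0.4468 -0.0384; -0.0384 0.7814]  S=[1.0527 0.2286; 0.2286 1.3286]  K=[0.4171 0.0002; -0.0144 0.5820]  nu=[1.9409, -4.1487]  x^+=[1.1634, 0.4799]  P^+=[0.2636 -0.0877; -0.0877 0.3351]
step 4: x^-=[1.0897, 0.3807]  P^-=[0.4339 -0.0271; -0.0271 0.7601]  S=[1.0435 0.2325; 0.2325 1.3129]  K=[0.4093 0.0060; -0.0082 0.5742]  nu=[-1.0458, -3.9176]  x^+=[0.6380, -1.8603]  P^+=[0.2579 -0.0828; -0.0828 0.3293]
step 5: x^-=[0.1516, -2.0421]  P^-=[0.4313 -0.0235; -0.0235 0.7525]  S=[1.0420 0.2340; 0.2340 1.3072]  K=[0.4076 0.0081; -0.0064 0.5714]  nu=[-0.2632, -1.0534]  x^+=[0.0358, -2.6423]  P^+=[0.2566 -0.0813; -0.0813 0.3274]

P_post[1,1] = 0.3274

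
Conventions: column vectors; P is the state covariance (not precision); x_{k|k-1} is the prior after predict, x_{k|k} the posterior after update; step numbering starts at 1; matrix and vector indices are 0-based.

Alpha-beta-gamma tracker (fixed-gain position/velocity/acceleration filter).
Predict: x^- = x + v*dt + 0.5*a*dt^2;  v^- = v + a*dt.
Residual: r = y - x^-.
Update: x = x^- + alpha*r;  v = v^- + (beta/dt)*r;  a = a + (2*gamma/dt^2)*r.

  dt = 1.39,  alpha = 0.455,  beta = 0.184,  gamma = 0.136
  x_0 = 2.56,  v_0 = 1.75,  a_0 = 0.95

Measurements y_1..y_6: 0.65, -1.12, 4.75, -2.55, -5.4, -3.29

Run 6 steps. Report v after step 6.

step 1: x_pred=5.9102  r=-5.2602  x^+=3.5168  v^+=2.3742  a^+=0.2095
step 2: x_pred=7.0193  r=-8.1393  x^+=3.3159  v^+=1.5879  a^+=-0.9364
step 3: x_pred=4.6185  r=0.1315  x^+=4.6783  v^+=0.3037  a^+=-0.9179
step 4: x_pred=4.2138  r=-6.7638  x^+=1.1363  v^+=-1.8675  a^+=-1.8701
step 5: x_pred=-3.2661  r=-2.1339  x^+=-4.2370  v^+=-4.7493  a^+=-2.1705
step 6: x_pred=-12.9354  r=9.6454  x^+=-8.5467  v^+=-6.4895  a^+=-0.8126

v_post = -6.4895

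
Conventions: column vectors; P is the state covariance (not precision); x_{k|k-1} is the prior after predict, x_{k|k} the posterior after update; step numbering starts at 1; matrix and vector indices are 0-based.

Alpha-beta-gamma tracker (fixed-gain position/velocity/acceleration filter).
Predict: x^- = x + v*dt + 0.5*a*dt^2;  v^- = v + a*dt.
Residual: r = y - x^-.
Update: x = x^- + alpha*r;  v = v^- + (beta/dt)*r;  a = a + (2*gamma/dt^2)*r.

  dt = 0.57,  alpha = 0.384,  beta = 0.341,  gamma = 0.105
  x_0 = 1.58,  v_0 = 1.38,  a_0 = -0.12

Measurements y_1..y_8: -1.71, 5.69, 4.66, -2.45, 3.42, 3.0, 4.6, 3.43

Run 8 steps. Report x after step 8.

step 1: x_pred=2.3471  r=-4.0571  x^+=0.7892  v^+=-1.1155  a^+=-2.7423
step 2: x_pred=-0.2922  r=5.9822  x^+=2.0050  v^+=0.9001  a^+=1.1243
step 3: x_pred=2.7007  r=1.9593  x^+=3.4531  v^+=2.7131  a^+=2.3907
step 4: x_pred=5.3879  r=-7.8379  x^+=2.3782  v^+=-0.6132  a^+=-2.6754
step 5: x_pred=1.5940  r=1.8260  x^+=2.2952  v^+=-1.0458  a^+=-1.4952
step 6: x_pred=1.4562  r=1.5438  x^+=2.0490  v^+=-0.9745  a^+=-0.4973
step 7: x_pred=1.4128  r=3.1872  x^+=2.6367  v^+=0.6488  a^+=1.5627
step 8: x_pred=3.2604  r=0.1696  x^+=3.3255  v^+=1.6410  a^+=1.6724

x_post = 3.3255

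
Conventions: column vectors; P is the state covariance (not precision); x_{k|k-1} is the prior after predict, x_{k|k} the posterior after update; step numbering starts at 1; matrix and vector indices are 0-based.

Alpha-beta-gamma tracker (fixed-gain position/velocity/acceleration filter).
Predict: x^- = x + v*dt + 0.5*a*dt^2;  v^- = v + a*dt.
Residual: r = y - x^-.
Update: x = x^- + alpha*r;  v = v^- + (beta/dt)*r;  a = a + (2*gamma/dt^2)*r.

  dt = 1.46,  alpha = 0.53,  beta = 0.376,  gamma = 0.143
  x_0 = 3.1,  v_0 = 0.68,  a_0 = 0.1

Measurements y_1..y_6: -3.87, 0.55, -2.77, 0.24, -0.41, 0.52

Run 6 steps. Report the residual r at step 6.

step 1: x_pred=4.1994  r=-8.0694  x^+=-0.0774  v^+=-1.2521  a^+=-0.9827
step 2: x_pred=-2.9529  r=3.5029  x^+=-1.0963  v^+=-1.7847  a^+=-0.5127
step 3: x_pred=-4.2485  r=1.4785  x^+=-3.4649  v^+=-2.1525  a^+=-0.3143
step 4: x_pred=-6.9426  r=7.1826  x^+=-3.1358  v^+=-0.7617  a^+=0.6494
step 5: x_pred=-3.5557  r=3.1457  x^+=-1.8885  v^+=0.9966  a^+=1.0714
step 6: x_pred=0.7084  r=-0.1884  x^+=0.6086  v^+=2.5123  a^+=1.0462

resid = -0.1884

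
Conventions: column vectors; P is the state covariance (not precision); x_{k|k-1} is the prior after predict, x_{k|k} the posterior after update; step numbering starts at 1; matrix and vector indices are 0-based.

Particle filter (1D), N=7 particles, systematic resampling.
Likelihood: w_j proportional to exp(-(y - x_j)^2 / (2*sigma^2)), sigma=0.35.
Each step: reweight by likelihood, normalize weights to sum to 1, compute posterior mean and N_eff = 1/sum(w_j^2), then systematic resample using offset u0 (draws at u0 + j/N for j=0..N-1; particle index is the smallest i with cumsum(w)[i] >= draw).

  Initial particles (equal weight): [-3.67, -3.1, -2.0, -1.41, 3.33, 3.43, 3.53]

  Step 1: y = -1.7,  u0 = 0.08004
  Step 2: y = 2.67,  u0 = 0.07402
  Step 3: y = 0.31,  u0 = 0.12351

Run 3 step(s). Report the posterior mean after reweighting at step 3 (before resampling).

step 1: w=[0.0000, 0.0002, 0.4939, 0.5059, 0.0000, 0.0000, 0.0000]  mean=-1.7018  Neff=2.0007  idx=[2, 2, 2, 3, 3, 3, 3]
step 2: w=[0.0000, 0.0000, 0.0000, 0.2500, 0.2500, 0.2500, 0.2500]  mean=-1.4100  Neff=4.0000  idx=[3, 3, 4, 5, 5, 6, 6]
step 3: w=[0.1429, 0.1429, 0.1429, 0.1429, 0.1429, 0.1429, 0.1429]  mean=-1.4100  Neff=7.0000  idx=[0, 1, 2, 3, 4, 5, 6]

post_mean = -1.4100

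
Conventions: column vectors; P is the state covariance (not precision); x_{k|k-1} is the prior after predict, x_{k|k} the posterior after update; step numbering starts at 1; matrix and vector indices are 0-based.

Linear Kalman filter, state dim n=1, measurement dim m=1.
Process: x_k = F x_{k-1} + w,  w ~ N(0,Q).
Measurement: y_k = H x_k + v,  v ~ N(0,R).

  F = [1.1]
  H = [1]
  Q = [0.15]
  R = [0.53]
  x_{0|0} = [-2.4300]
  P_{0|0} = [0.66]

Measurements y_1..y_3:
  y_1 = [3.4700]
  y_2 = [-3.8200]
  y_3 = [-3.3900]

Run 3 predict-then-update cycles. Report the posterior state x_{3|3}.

x_post = [-2.3542]

step 1: x^-=[-2.6730]  P^-=[0.9486]  S=[1.4786]  K=[0.6416]  nu=[6.1430]  x^+=[1.2681]  P^+=[0.3400]
step 2: x^-=[1.3949]  P^-=[0.5614]  S=[1.0914]  K=[0.5144]  nu=[-5.2149]  x^+=[-1.2876]  P^+=[0.2726]
step 3: x^-=[-1.4164]  P^-=[0.4799]  S=[1.0099]  K=[0.4752]  nu=[-1.9736]  x^+=[-2.3542]  P^+=[0.2518]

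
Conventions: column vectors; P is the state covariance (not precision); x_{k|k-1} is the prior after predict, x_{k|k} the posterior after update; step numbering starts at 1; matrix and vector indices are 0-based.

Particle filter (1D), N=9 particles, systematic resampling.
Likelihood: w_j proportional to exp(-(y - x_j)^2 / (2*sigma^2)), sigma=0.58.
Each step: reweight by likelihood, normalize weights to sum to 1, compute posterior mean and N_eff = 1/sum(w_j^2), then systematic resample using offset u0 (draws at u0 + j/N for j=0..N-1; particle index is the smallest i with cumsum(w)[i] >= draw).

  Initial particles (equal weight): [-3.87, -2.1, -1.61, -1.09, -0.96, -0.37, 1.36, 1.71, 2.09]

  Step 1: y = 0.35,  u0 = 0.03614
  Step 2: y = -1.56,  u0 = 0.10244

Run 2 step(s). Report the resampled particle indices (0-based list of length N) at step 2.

step 1: w=[0.0000, 0.0002, 0.0037, 0.0518, 0.0882, 0.5231, 0.2481, 0.0723, 0.0126]  mean=0.1463  Neff=2.8488  idx=[3, 5, 5, 5, 5, 5, 6, 6, 7]
step 2: w=[0.5417, 0.0917, 0.0917, 0.0917, 0.0917, 0.0917, 0.0000, 0.0000, 0.0000]  mean=-0.7600  Neff=2.9815  idx=[0, 0, 0, 0, 1, 2, 3, 4, 5]

resampled_idx = [0, 0, 0, 0, 1, 2, 3, 4, 5]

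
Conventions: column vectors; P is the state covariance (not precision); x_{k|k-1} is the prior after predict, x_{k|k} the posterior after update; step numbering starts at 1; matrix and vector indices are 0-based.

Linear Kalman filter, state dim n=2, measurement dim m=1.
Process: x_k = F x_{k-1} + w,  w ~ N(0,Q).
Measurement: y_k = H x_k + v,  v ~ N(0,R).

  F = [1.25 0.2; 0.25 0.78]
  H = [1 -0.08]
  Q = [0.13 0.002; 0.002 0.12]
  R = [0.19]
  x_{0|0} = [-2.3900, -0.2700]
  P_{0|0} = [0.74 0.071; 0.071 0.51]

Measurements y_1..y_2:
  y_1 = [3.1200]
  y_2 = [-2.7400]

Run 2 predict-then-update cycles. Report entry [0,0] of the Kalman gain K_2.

K[0,0] = 0.7156

step 1: x^-=[-3.0415, -0.8081]  P^-=[1.3421 0.3856; 0.3856 0.5042]  S=[1.4737]  K=[0.8898; 0.2343]  nu=[6.0969]  x^+=[2.3836, 0.6202]  P^+=[0.1753 0.0784; 0.0784 0.4233]
step 2: x^-=[3.1035, 1.0797]  P^-=[0.4601 0.2032; 0.2032 0.4191]  S=[0.6203]  K=[0.7156; 0.2735]  nu=[-5.7571]  x^+=[-1.0161, -0.4949]  P^+=[0.1425 0.0818; 0.0818 0.3727]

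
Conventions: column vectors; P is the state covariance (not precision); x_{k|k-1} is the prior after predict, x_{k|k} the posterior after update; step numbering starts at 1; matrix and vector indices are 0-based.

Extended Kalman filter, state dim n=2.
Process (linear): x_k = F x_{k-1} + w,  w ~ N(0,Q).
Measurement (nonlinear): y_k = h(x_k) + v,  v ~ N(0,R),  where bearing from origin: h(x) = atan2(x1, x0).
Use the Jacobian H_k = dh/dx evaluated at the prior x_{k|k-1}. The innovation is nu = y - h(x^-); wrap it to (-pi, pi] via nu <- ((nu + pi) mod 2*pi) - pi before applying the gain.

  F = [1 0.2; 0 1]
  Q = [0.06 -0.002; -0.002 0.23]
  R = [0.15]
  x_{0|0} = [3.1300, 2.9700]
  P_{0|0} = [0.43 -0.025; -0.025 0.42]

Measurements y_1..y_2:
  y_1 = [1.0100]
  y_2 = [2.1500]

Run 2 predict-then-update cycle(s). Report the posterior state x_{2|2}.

x_post = [3.9248, 4.0672]

step 1: x^-=[3.7240, 2.9700]  P^-=[0.4968 0.0570; 0.0570 0.6500]  H_jac=[-0.1309 0.1641]  S=[0.1736]  K=[-0.3208; 0.5717]  nu=[0.3368]  x^+=[3.6160, 3.1625]  P^+=[0.4789 0.0888; 0.0888 0.5933]
step 2: x^-=[4.2485, 3.1625]  P^-=[0.5982 0.2055; 0.2055 0.8233]  H_jac=[-0.1127 0.1515]  S=[0.1695]  K=[-0.2143; 0.5991]  nu=[1.5101]  x^+=[3.9248, 4.0672]  P^+=[0.5904 0.2272; 0.2272 0.7625]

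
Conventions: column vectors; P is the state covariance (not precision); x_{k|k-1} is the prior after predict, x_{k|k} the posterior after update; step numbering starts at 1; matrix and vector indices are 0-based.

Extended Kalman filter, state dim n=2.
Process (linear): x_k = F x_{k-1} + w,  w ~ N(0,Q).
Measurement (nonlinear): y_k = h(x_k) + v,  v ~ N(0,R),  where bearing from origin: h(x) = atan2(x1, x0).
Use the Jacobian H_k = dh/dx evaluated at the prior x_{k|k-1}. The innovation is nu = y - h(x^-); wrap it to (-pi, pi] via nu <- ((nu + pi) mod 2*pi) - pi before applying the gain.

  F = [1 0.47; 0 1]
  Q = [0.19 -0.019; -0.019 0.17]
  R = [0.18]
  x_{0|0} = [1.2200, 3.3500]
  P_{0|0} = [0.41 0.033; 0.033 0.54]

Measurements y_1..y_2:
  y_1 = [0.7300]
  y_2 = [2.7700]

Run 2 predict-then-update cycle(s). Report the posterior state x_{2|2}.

x_post = [3.7922, 3.9641]

step 1: x^-=[2.7945, 3.3500]  P^-=[0.7503 0.2678; 0.2678 0.7100]  H_jac=[-0.1760 0.1468]  S=[0.2047]  K=[-0.4531; 0.2790]  nu=[-0.1456]  x^+=[2.8604, 3.3094]  P^+=[0.7083 0.2937; 0.2937 0.6941]
step 2: x^-=[4.4159, 3.3094]  P^-=[1.3277 0.6009; 0.6009 0.8641]  H_jac=[-0.1087 0.1450]  S=[0.1949]  K=[-0.2932; 0.3078]  nu=[2.1269]  x^+=[3.7922, 3.9641]  P^+=[1.3109 0.6185; 0.6185 0.8456]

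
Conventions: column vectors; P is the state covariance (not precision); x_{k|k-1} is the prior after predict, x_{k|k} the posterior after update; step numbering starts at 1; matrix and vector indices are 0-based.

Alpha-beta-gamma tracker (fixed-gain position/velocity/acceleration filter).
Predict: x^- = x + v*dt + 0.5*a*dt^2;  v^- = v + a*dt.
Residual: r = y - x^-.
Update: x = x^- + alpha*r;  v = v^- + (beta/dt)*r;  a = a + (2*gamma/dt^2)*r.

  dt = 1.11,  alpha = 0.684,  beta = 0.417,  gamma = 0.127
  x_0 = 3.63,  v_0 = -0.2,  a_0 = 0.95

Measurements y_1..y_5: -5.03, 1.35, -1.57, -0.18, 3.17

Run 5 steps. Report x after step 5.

step 1: x_pred=3.9932  r=-9.0232  x^+=-2.1787  v^+=-2.5353  a^+=-0.9102
step 2: x_pred=-5.5536  r=6.9036  x^+=-0.8315  v^+=-0.9521  a^+=0.5130
step 3: x_pred=-1.5723  r=0.0023  x^+=-1.5707  v^+=-0.3818  a^+=0.5135
step 4: x_pred=-1.6782  r=1.4982  x^+=-0.6534  v^+=0.7510  a^+=0.8223
step 5: x_pred=0.6868  r=2.4832  x^+=2.3853  v^+=2.5967  a^+=1.3343

x_post = 2.3853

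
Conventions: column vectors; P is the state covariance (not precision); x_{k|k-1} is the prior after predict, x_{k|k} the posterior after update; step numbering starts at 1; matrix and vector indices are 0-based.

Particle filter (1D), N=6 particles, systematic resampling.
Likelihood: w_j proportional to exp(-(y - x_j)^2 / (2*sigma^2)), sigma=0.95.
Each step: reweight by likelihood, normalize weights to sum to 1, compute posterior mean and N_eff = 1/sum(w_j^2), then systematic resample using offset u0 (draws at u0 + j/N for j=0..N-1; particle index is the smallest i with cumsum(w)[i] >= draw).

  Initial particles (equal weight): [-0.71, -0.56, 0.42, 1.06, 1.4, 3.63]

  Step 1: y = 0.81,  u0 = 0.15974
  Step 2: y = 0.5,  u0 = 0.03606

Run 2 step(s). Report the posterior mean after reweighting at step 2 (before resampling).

step 1: w=[0.0829, 0.1054, 0.2741, 0.2880, 0.2459, 0.0036]  mean=0.6600  Neff=4.2272  idx=[1, 2, 3, 3, 4, 4]
step 2: w=[0.1195, 0.2219, 0.1872, 0.1872, 0.1422, 0.1422]  mean=0.8211  Neff=5.7477  idx=[0, 1, 2, 3, 3, 5]

post_mean = 0.8211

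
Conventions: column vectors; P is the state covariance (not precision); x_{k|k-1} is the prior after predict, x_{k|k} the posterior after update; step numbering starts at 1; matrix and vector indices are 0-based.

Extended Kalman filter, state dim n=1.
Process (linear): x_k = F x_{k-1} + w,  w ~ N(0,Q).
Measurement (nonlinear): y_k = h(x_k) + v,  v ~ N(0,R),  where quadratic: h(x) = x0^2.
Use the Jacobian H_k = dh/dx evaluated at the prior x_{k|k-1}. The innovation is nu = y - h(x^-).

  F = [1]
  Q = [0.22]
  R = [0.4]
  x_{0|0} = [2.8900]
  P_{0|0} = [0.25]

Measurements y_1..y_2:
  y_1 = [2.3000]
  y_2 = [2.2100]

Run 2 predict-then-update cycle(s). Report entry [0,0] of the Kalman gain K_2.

step 1: x^-=[2.8900]  P^-=[0.4700]  H_jac=[5.7800]  S=[16.1019]  K=[0.1687]  nu=[-6.0521]  x^+=[1.8689]  P^+=[0.0117]
step 2: x^-=[1.8689]  P^-=[0.2317]  H_jac=[3.7379]  S=[3.6369]  K=[0.2381]  nu=[-1.2829]  x^+=[1.5635]  P^+=[0.0255]

K[0,0] = 0.2381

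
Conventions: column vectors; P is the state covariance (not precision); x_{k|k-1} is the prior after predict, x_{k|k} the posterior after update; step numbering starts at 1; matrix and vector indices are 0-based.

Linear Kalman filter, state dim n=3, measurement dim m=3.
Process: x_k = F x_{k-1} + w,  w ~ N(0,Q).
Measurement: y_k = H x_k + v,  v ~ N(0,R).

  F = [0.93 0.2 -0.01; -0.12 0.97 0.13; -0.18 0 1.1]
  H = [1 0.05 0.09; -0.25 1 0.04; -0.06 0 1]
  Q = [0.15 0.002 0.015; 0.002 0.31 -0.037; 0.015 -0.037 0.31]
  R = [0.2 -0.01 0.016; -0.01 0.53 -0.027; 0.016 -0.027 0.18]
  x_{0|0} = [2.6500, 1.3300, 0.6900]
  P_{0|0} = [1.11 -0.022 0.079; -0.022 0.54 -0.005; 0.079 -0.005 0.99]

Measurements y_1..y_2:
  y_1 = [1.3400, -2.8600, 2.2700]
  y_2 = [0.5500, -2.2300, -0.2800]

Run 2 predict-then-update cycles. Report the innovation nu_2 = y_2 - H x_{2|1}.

innov = [-0.7166, -1.0239, -2.1806]

step 1: x^-=[2.7236, 1.0618, 0.2820]  P^-=[1.1221 -0.0282 -0.1011; -0.0282 0.8522 0.1148; -0.1011 0.1148 1.5126]  S=[1.3165 -0.2615 -0.0099; -0.2615 1.4800 0.1923; -0.0099 0.1923 1.7087]  K=[0.8332 -0.0527 -0.0878; 0.1396 0.6083 0.0005; 0.0432 0.0280 0.8858]  nu=[-1.4621, -3.2522, 2.1514]  x^+=[1.4878, -1.1194, 2.0335]  P^+=[0.1646 0.0069 0.0088; 0.0069 0.3232 -0.0137; 0.0088 -0.0137 0.1599]
step 2: x^-=[1.1394, -1.0000, 1.9690]  P^-=[0.3078 0.0531 -0.0085; 0.0531 0.6139 -0.0278; -0.0085 -0.0278 0.5053]  S=[0.5169 -0.0047 0.0330; -0.0047 1.1353 -0.0310; 0.0330 -0.0310 0.6875]  K=[0.6033 -0.0207 -0.0691; 0.1639 0.5279 -0.0291; 0.0220 0.0154 0.7354]  nu=[-0.7166, -1.0239, -2.1806]  x^+=[0.8791, -1.5946, 0.3337]  P^+=[0.1186 0.0143 0.0049; 0.0143 0.2832 -0.0160; 0.0049 -0.0160 0.1326]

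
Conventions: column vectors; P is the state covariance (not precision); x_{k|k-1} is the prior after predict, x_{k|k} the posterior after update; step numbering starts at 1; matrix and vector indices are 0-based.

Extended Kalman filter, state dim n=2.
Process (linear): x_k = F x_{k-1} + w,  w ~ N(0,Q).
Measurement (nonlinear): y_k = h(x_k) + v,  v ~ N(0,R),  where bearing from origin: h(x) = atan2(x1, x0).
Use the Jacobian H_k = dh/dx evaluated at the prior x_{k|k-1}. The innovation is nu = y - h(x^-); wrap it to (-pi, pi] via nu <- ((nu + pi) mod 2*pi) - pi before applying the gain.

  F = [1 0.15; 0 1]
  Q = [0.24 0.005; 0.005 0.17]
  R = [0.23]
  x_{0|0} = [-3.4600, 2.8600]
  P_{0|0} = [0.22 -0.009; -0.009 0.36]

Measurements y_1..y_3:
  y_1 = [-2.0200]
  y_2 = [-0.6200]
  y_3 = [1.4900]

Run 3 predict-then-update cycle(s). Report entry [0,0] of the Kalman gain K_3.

step 1: x^-=[-3.0310, 2.8600]  P^-=[0.4654 0.0500; 0.0500 0.5300]  H_jac=[-0.1647 -0.1745]  S=[0.2616]  K=[-0.3263; -0.3850]  nu=[1.8780]  x^+=[-3.6438, 2.1370]  P^+=[0.4375 0.0171; 0.0171 0.4912]
step 2: x^-=[-3.3232, 2.1370]  P^-=[0.6937 0.0958; 0.0958 0.6612]  H_jac=[-0.1369 -0.2129]  S=[0.2786]  K=[-0.4142; -0.5524]  nu=[3.0931]  x^+=[-4.6042, 0.4283]  P^+=[0.6460 0.0321; 0.0321 0.5762]
step 3: x^-=[-4.5400, 0.4283]  P^-=[0.9085 0.1235; 0.1235 0.7462]  H_jac=[-0.0206 -0.2183]  S=[0.2671]  K=[-0.1710; -0.6195]  nu=[-1.5575]  x^+=[-4.2736, 1.3932]  P^+=[0.9007 0.0952; 0.0952 0.6437]

K[0,0] = -0.1710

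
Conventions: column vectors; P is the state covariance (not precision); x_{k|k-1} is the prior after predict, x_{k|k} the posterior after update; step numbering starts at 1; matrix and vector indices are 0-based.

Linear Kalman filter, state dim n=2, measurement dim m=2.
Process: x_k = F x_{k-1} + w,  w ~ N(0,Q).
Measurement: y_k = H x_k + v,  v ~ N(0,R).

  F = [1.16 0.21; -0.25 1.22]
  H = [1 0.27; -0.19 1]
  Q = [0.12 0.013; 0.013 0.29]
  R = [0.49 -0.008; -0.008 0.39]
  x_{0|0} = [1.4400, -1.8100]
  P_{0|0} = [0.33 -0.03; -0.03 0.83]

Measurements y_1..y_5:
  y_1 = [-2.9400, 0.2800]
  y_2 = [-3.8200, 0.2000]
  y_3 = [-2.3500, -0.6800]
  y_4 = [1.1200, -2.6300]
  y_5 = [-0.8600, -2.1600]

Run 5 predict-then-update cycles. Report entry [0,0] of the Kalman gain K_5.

step 1: x^-=[1.2903, -2.5682]  P^-=[0.5860 0.0891; 0.0891 1.5643]  S=[1.2382 0.3875; 0.3875 1.9416]  K=[0.5294 -0.1171; 0.1745 0.7621]  nu=[-3.5369, 3.0934]  x^+=[-0.9444, -0.8280]  P^+=[0.2605 -0.0004; -0.0004 0.2957]
step 2: x^-=[-1.2694, -0.7740]  P^-=[0.4833 0.0127; 0.0127 0.7467]  S=[1.0346 0.1138; 0.1138 1.1494]  K=[0.4833 -0.1167; 0.1374 0.6340]  nu=[-2.3416, 0.7328]  x^+=[-2.4866, -0.6311]  P^+=[0.2388 -0.0040; -0.0040 0.2454]
step 3: x^-=[-3.0170, -0.1483]  P^-=[0.4502 0.0011; 0.0011 0.6726]  S=[0.9899 0.0891; 0.0891 1.0784]  K=[0.4657 -0.1168; 0.1294 0.6128]  nu=[0.7071, -1.1050]  x^+=[-2.5588, -0.7339]  P^+=[0.2306 -0.0055; -0.0055 0.2369]
step 4: x^-=[-3.1223, -0.2556]  P^-=[0.4381 -0.0006; -0.0006 0.6604]  S=[0.9759 0.0865; 0.0865 1.0664]  K=[0.4590 -0.1158; 0.1281 0.6090]  nu=[4.3113, -2.9676]  x^+=[-0.7997, -1.5104]  P^+=[0.2274 -0.0057; -0.0057 0.2354]
step 5: x^-=[-1.2448, -1.6428]  P^-=[0.4336 -0.0003; -0.0003 0.6580]  S=[0.9714 0.0870; 0.0870 1.0638]  K=[0.4566 -0.1151; 0.1281 0.6081]  nu=[0.8284, -0.7537]  x^+=[-0.7799, -1.9950]  P^+=[0.2261 -0.0056; -0.0056 0.2351]

K[0,0] = 0.4566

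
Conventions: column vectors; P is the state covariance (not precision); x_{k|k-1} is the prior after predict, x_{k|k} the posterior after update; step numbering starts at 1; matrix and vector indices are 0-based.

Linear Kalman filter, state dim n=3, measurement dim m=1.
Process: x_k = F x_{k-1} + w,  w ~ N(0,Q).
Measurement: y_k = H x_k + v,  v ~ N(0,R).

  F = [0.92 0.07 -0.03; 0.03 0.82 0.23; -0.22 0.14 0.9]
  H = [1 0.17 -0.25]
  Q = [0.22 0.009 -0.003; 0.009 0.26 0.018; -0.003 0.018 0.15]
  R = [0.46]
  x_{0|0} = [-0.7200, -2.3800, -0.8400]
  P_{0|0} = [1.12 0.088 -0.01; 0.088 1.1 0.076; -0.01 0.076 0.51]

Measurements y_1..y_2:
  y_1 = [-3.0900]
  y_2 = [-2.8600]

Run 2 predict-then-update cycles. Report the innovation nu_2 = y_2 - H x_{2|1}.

step 1: x^-=[-0.8038, -2.1664, -0.9308]  P^-=[1.1854 0.1634 -0.2266; 0.1634 1.0605 0.2857; -0.2266 0.2857 0.6566]  S=[1.8616]  K=[0.6821; 0.1462; -0.1838]  nu=[-2.1506]  x^+=[-2.2707, -2.4809, -0.5355]  P^+=[0.3193 -0.0223 0.0068; -0.0223 1.0207 0.3358; 0.0068 0.3358 0.5937]
step 2: x^-=[-2.2467, -2.2256, -0.3297]  P^-=[0.4911 0.0540 -0.0508; 0.0540 1.1036 0.5183; -0.0508 0.5183 0.7496]  S=[1.0295]  K=[0.4983; 0.1088; -0.1457]  nu=[-0.3174]  x^+=[-2.4048, -2.2601, -0.2835]  P^+=[0.2355 -0.0018 0.0240; -0.0018 1.0915 0.5347; 0.0240 0.5347 0.7278]

innov = [-0.3174]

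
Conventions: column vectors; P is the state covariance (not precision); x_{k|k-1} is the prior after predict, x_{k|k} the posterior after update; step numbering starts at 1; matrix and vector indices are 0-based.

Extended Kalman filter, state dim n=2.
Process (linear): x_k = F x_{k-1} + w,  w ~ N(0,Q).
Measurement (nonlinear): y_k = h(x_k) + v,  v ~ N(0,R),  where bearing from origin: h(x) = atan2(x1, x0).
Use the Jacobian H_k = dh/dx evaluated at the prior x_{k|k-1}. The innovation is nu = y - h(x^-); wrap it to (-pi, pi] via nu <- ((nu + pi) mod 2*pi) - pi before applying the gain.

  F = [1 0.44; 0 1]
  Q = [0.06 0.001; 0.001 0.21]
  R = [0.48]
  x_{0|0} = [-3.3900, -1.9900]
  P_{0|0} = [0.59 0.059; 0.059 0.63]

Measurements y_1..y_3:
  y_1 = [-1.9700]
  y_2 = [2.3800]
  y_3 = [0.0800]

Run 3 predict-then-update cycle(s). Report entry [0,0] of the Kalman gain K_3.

K[0,0] = -0.1306

step 1: x^-=[-4.2656, -1.9900]  P^-=[0.8239 0.3372; 0.3372 0.8400]  H_jac=[0.0898 -0.1925]  S=[0.5061]  K=[0.0179; -0.2597]  nu=[0.7351]  x^+=[-4.2524, -2.1809]  P^+=[0.8237 0.3396; 0.3396 0.8059]
step 2: x^-=[-5.2120, -2.1809]  P^-=[1.3386 0.6951; 0.6951 1.0159]  H_jac=[0.0683 -0.1633]  S=[0.4978]  K=[-0.0443; -0.2378]  nu=[-1.1579]  x^+=[-5.1607, -1.9056]  P^+=[1.3376 0.6899; 0.6899 0.9877]
step 3: x^-=[-5.9992, -1.9056]  P^-=[2.1959 1.1255; 1.1255 1.1977]  H_jac=[0.0481 -0.1514]  S=[0.4961]  K=[-0.1306; -0.2564]  nu=[2.9140]  x^+=[-6.3798, -2.6528]  P^+=[2.1874 1.1089; 1.1089 1.1651]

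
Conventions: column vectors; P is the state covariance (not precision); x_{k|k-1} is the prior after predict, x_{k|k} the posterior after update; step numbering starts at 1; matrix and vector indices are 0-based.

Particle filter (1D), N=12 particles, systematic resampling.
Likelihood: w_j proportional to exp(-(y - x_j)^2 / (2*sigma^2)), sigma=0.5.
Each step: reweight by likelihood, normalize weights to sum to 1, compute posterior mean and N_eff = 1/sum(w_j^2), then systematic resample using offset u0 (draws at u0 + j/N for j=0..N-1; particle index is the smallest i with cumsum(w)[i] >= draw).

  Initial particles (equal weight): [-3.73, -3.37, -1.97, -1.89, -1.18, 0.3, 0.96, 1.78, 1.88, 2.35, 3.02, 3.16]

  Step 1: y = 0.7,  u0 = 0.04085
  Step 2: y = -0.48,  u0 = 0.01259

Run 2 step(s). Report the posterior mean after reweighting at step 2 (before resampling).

post_mean = 0.3398

step 1: w=[0.0000, 0.0000, 0.0000, 0.0000, 0.0005, 0.4117, 0.4953, 0.0550, 0.0350, 0.0024, 0.0000, 0.0000]  mean=0.7680  Neff=2.3860  idx=[5, 5, 5, 5, 5, 6, 6, 6, 6, 6, 6, 7]
step 2: w=[0.1880, 0.1880, 0.1880, 0.1880, 0.1880, 0.0100, 0.0100, 0.0100, 0.0100, 0.0100, 0.0100, 0.0000]  mean=0.3398  Neff=5.6420  idx=[0, 0, 0, 1, 1, 2, 2, 3, 3, 4, 4, 4]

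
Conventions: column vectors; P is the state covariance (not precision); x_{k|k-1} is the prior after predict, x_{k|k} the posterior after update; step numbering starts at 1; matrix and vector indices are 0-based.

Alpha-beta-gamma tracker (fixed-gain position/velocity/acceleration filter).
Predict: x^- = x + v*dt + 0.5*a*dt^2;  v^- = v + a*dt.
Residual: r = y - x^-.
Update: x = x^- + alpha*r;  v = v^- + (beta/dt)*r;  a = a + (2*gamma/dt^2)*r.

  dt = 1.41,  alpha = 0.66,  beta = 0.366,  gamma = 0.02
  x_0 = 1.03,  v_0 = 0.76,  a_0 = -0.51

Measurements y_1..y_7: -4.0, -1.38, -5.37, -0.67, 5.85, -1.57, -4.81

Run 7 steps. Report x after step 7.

step 1: x_pred=1.5946  r=-5.5946  x^+=-2.0978  v^+=-1.4113  a^+=-0.6226
step 2: x_pred=-4.7066  r=3.3266  x^+=-2.5111  v^+=-1.4256  a^+=-0.5556
step 3: x_pred=-5.0735  r=-0.2965  x^+=-5.2692  v^+=-2.2860  a^+=-0.5616
step 4: x_pred=-9.0507  r=8.3807  x^+=-3.5195  v^+=-0.9024  a^+=-0.3930
step 5: x_pred=-5.1825  r=11.0325  x^+=2.0989  v^+=1.4072  a^+=-0.1710
step 6: x_pred=3.9131  r=-5.4831  x^+=0.2943  v^+=-0.2572  a^+=-0.2813
step 7: x_pred=-0.3480  r=-4.4620  x^+=-3.2929  v^+=-1.8121  a^+=-0.3711

x_post = -3.2929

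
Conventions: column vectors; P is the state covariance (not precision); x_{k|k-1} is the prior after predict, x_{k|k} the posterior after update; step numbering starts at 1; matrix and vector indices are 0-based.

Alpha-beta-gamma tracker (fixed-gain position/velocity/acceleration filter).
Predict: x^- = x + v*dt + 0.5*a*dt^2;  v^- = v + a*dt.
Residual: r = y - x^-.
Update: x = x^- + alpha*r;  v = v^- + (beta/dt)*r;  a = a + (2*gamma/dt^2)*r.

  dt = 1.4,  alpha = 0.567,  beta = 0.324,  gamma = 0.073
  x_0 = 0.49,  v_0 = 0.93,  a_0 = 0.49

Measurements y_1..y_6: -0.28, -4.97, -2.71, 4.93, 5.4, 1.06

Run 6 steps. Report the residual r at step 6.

step 1: x_pred=2.2722  r=-2.5522  x^+=0.8251  v^+=1.0253  a^+=0.2999
step 2: x_pred=2.5545  r=-7.5245  x^+=-1.7119  v^+=-0.2962  a^+=-0.2606
step 3: x_pred=-2.3820  r=-0.3280  x^+=-2.5680  v^+=-0.7370  a^+=-0.2850
step 4: x_pred=-3.8790  r=8.8090  x^+=1.1157  v^+=0.9026  a^+=0.3711
step 5: x_pred=2.7431  r=2.6569  x^+=4.2496  v^+=2.0371  a^+=0.5691
step 6: x_pred=7.6592  r=-6.5992  x^+=3.9175  v^+=1.3065  a^+=0.0775

resid = -6.5992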